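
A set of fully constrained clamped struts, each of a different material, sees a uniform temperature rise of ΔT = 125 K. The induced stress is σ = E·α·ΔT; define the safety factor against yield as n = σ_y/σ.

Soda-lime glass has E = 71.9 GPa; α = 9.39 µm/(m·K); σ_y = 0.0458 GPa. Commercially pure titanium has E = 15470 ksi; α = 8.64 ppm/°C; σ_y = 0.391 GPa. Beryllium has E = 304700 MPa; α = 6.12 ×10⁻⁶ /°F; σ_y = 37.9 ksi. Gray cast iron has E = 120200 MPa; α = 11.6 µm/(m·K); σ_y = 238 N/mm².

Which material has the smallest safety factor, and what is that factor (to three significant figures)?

Per material, after unit conversion:
  soda-lime glass: E = 71.90, α = 9.39, σ_y = 45.80 → σ = 84.4 MPa, n = 0.543
  commercially pure titanium: E = 106.7, α = 8.64, σ_y = 391.0 → σ = 115 MPa, n = 3.39
  beryllium: E = 304.7, α = 11.0, σ_y = 261.3 → σ = 420 MPa, n = 0.623
  gray cast iron: E = 120.2, α = 11.6, σ_y = 238.0 → σ = 174 MPa, n = 1.37
Smallest n: soda-lime glass with n = 0.543.

soda-lime glass, n = 0.543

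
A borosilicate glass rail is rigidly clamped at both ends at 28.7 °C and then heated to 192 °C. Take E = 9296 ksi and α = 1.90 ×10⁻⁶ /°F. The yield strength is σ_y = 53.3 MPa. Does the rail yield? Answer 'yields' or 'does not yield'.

does not yield

E = 9296 ksi = 64.09 GPa.
α = 1.90×10⁻⁶/°F × 9/5 = 3.42×10⁻⁶/K.
ΔT = 163.3 K. Constrained thermal stress σ = E·α·ΔT = 64.09×10³ MPa × 3.42×10⁻⁶ × 163.3 = 35.8 MPa (compressive).
Compare to σ_y = 53.3 MPa: σ < σ_y, so it does not yield.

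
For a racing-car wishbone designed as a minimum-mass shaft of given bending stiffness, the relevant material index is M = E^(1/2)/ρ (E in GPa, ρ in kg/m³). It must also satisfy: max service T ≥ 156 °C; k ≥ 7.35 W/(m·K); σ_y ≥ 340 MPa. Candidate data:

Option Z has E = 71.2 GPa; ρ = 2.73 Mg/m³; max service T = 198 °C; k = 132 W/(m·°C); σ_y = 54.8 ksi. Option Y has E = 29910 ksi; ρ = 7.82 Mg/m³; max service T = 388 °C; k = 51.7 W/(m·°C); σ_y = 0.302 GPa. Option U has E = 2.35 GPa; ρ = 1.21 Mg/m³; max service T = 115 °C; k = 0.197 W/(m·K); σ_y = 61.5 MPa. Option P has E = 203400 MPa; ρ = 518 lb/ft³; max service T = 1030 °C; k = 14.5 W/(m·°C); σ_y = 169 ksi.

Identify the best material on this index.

option Z

Screen on constraints: max service T ≥ 156 °C; k ≥ 7.35 W/(m·K); σ_y ≥ 340 MPa. Survivors: option Z, option P.
Convert each candidate to consistent units, then evaluate M:
  option Z: E = 71.20 GPa, ρ = 2730 kg/m³
  option P: E = 203.4 GPa, ρ = 8298 kg/m³
  option Z: M = 3.09×10⁻³
  option P: M = 1.72×10⁻³
Option Z ranks first.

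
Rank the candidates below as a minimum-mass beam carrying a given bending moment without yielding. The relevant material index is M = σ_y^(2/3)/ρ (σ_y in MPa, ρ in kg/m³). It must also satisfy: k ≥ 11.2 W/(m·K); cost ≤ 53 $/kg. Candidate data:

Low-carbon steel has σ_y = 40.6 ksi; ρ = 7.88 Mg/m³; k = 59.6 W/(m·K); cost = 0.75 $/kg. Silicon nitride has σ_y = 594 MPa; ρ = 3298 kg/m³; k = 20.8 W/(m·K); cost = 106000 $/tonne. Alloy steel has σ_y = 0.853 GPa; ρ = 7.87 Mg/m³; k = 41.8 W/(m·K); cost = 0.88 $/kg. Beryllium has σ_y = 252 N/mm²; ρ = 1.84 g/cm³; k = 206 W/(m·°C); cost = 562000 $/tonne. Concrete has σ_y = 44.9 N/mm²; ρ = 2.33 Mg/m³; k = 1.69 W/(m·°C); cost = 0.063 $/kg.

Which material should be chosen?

Screen on constraints: k ≥ 11.2 W/(m·K); cost ≤ 53 $/kg. Survivors: low-carbon steel, alloy steel.
After converting to SI:
  low-carbon steel: σ_y = 279.9 MPa, ρ = 7880 kg/m³
  alloy steel: σ_y = 853.0 MPa, ρ = 7870 kg/m³
  alloy steel: M = 11.4×10⁻³
  low-carbon steel: M = 5.43×10⁻³
Alloy steel ranks first.

alloy steel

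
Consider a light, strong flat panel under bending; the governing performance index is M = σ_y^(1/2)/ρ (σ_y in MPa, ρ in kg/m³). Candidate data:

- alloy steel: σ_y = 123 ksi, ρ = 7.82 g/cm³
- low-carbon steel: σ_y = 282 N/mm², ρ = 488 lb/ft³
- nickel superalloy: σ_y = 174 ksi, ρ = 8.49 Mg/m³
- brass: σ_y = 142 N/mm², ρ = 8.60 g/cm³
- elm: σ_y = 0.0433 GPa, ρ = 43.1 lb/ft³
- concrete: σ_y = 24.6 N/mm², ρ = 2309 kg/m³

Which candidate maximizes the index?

elm

After converting to SI:
  alloy steel: σ_y = 848.1 MPa, ρ = 7820 kg/m³
  low-carbon steel: σ_y = 282.0 MPa, ρ = 7817 kg/m³
  nickel superalloy: σ_y = 1200 MPa, ρ = 8490 kg/m³
  brass: σ_y = 142.0 MPa, ρ = 8600 kg/m³
  elm: σ_y = 43.30 MPa, ρ = 690.4 kg/m³
  concrete: σ_y = 24.60 MPa, ρ = 2309 kg/m³
  elm: M = 9.53×10⁻³
  nickel superalloy: M = 4.08×10⁻³
  alloy steel: M = 3.72×10⁻³
  low-carbon steel: M = 2.15×10⁻³
  concrete: M = 2.15×10⁻³
  brass: M = 1.39×10⁻³
Highest index: elm.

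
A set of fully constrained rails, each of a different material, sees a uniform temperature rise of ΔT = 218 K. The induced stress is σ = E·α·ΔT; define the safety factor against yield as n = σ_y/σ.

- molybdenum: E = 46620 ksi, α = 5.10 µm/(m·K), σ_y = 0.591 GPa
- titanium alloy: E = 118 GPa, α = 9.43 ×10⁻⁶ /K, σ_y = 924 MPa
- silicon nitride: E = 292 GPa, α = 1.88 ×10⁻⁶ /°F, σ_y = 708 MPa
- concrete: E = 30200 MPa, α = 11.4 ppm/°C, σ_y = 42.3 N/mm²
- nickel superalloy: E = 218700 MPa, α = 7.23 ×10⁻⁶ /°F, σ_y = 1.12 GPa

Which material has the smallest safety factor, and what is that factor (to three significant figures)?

With everything in SI (GPa, ×10⁻⁶/K, MPa):
  molybdenum: E = 321.4, α = 5.10, σ_y = 591.0 → σ = 357 MPa, n = 1.65
  titanium alloy: E = 118.0, α = 9.43, σ_y = 924.0 → σ = 243 MPa, n = 3.81
  silicon nitride: E = 292.0, α = 3.38, σ_y = 708.0 → σ = 215 MPa, n = 3.29
  concrete: E = 30.20, α = 11.4, σ_y = 42.30 → σ = 75.1 MPa, n = 0.564
  nickel superalloy: E = 218.7, α = 13.0, σ_y = 1120 → σ = 620 MPa, n = 1.81
The minimum is concrete at n = 0.564.

concrete, n = 0.564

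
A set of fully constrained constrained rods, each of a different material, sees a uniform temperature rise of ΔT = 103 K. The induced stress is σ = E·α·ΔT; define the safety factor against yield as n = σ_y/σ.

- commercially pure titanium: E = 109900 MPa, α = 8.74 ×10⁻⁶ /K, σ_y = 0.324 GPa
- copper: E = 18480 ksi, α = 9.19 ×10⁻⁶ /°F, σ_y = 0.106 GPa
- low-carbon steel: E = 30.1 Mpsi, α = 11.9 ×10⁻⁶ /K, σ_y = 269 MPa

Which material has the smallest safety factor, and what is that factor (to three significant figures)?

copper, n = 0.488

Converting E to GPa, α to ×10⁻⁶/K, σ_y to MPa, then σ and n for each:
  commercially pure titanium: E = 109.9, α = 8.74, σ_y = 324.0 → σ = 98.9 MPa, n = 3.27
  copper: E = 127.4, α = 16.5, σ_y = 106.0 → σ = 217 MPa, n = 0.488
  low-carbon steel: E = 207.5, α = 11.9, σ_y = 269.0 → σ = 254 MPa, n = 1.06
The minimum is copper at n = 0.488.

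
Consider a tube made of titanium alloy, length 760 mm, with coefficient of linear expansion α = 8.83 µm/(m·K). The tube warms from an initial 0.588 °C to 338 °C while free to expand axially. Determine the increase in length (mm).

2.26 mm

ΔT = 338 − 0.588 = 337.4 K.
ΔL = α·L₀·ΔT = 8.83×10⁻⁶ × 760 mm × 337.4 K = 2.26 mm.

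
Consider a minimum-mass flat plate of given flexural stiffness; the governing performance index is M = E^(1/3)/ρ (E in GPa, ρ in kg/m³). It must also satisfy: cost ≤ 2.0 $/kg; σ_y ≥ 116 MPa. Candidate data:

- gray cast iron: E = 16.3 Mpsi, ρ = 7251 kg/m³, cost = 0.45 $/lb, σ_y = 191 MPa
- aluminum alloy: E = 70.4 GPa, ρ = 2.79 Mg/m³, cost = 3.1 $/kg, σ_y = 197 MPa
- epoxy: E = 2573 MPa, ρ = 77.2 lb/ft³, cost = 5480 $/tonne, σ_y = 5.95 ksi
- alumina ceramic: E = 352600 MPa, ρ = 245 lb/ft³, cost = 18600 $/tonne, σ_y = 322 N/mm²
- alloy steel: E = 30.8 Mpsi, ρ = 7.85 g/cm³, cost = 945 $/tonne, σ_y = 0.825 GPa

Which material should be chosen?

Screen on constraints: cost ≤ 2.0 $/kg; σ_y ≥ 116 MPa. Survivors: gray cast iron, alloy steel.
After converting to SI:
  gray cast iron: E = 112.4 GPa, ρ = 7251 kg/m³
  alloy steel: E = 212.4 GPa, ρ = 7850 kg/m³
  alloy steel: M = 0.760×10⁻³
  gray cast iron: M = 0.666×10⁻³
Alloy steel has the largest M.

alloy steel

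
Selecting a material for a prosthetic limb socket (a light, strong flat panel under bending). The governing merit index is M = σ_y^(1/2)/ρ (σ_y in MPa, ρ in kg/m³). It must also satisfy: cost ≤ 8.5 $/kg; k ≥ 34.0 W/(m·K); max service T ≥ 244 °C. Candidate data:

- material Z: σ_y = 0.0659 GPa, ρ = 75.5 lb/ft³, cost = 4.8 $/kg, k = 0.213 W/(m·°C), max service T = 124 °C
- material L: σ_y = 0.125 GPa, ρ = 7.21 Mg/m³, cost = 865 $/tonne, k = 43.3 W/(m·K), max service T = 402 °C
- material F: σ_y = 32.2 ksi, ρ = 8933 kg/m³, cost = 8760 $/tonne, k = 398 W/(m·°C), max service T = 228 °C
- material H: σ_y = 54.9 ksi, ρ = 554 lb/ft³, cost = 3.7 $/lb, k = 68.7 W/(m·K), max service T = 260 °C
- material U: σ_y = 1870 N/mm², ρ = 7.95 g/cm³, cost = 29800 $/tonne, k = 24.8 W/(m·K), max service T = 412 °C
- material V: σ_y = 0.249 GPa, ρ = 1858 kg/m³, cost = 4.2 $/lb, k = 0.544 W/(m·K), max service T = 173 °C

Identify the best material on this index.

Screen on constraints: cost ≤ 8.5 $/kg; k ≥ 34.0 W/(m·K); max service T ≥ 244 °C. Survivors: material L, material H.
Normalizing units and computing the index:
  material L: σ_y = 125.0 MPa, ρ = 7210 kg/m³
  material H: σ_y = 378.5 MPa, ρ = 8874 kg/m³
  material H: M = 2.19×10⁻³
  material L: M = 1.55×10⁻³
The maximum is for material H.

material H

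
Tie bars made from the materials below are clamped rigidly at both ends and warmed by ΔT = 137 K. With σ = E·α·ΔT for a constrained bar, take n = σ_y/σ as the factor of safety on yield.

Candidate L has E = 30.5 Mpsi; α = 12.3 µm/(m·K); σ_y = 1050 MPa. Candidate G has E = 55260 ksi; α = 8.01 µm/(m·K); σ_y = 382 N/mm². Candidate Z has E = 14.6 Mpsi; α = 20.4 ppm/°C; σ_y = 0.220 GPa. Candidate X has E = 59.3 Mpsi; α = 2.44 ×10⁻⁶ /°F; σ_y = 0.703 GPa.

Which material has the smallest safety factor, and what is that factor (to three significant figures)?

candidate Z, n = 0.782

In consistent units (E in GPa, α in ×10⁻⁶/K, σ_y in MPa):
  candidate L: E = 210.3, α = 12.3, σ_y = 1050 → σ = 354 MPa, n = 2.96
  candidate G: E = 381.0, α = 8.01, σ_y = 382.0 → σ = 418 MPa, n = 0.914
  candidate Z: E = 100.7, α = 20.4, σ_y = 220.0 → σ = 281 MPa, n = 0.782
  candidate X: E = 408.9, α = 4.39, σ_y = 703.0 → σ = 246 MPa, n = 2.86
The minimum is candidate Z at n = 0.782.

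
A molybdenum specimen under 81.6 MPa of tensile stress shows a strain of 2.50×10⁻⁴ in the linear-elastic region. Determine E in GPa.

E = σ/ε = 81.6 MPa / 2.50×10⁻⁴ = 326400 MPa = 326 GPa.

326 GPa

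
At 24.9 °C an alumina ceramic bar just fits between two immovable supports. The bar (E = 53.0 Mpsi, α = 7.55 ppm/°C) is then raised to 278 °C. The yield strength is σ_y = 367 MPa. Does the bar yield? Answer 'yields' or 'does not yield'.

yields

E = 53.0 Mpsi = 365.4 GPa.
ΔT = 253.1 K. Constrained thermal stress σ = E·α·ΔT = 365.4×10³ MPa × 7.55×10⁻⁶ × 253.1 = 698 MPa (compressive).
Compare to σ_y = 367 MPa: σ ≥ σ_y, so it yields.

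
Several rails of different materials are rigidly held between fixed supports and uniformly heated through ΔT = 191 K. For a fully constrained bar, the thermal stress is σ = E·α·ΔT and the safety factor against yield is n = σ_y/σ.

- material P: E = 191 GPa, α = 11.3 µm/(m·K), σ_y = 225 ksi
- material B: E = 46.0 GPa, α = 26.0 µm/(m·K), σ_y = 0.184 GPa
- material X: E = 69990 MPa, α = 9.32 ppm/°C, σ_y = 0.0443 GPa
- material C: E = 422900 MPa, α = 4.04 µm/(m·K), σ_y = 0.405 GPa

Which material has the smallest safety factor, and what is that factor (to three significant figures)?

Converting E to GPa, α to ×10⁻⁶/K, σ_y to MPa, then σ and n for each:
  material P: E = 191.0, α = 11.3, σ_y = 1551 → σ = 412 MPa, n = 3.76
  material B: E = 46.00, α = 26.0, σ_y = 184.0 → σ = 228 MPa, n = 0.805
  material X: E = 69.99, α = 9.32, σ_y = 44.30 → σ = 125 MPa, n = 0.356
  material C: E = 422.9, α = 4.04, σ_y = 405.0 → σ = 326 MPa, n = 1.24
Smallest n: material X with n = 0.356.

material X, n = 0.356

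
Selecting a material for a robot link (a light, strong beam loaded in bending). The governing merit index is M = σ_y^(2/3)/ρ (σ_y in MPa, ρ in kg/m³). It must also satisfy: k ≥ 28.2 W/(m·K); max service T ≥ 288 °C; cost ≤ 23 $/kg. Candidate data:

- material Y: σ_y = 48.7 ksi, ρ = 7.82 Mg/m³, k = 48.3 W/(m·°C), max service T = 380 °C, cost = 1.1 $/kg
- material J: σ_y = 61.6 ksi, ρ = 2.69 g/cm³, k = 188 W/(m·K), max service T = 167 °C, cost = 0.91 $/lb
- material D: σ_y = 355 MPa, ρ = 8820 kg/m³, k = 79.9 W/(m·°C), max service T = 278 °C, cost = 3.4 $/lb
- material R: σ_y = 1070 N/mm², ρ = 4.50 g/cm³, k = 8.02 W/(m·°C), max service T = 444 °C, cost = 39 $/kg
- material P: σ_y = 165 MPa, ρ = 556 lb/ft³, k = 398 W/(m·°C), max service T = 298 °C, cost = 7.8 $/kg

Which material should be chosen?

Screen on constraints: k ≥ 28.2 W/(m·K); max service T ≥ 288 °C; cost ≤ 23 $/kg. Survivors: material Y, material P.
In SI units:
  material Y: σ_y = 335.8 MPa, ρ = 7820 kg/m³
  material P: σ_y = 165.0 MPa, ρ = 8906 kg/m³
  material Y: M = 6.18×10⁻³
  material P: M = 3.38×10⁻³
The maximum is for material Y.

material Y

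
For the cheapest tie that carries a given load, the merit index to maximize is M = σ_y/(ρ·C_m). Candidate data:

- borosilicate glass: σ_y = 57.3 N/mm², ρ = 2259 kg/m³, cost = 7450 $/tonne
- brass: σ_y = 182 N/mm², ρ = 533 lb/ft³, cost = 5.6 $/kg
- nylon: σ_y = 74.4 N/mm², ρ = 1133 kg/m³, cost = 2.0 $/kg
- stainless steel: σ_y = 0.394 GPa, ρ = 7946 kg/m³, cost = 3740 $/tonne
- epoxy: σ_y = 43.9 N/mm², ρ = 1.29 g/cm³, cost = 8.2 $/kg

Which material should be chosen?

nylon

After converting to SI:
  borosilicate glass: σ_y = 57.30 MPa, ρ = 2259 kg/m³, cost = 7.450 $/kg
  brass: σ_y = 182.0 MPa, ρ = 8538 kg/m³, cost = 5.600 $/kg
  nylon: σ_y = 74.40 MPa, ρ = 1133 kg/m³, cost = 2.000 $/kg
  stainless steel: σ_y = 394.0 MPa, ρ = 7946 kg/m³, cost = 3.740 $/kg
  epoxy: σ_y = 43.90 MPa, ρ = 1290 kg/m³, cost = 8.200 $/kg
  nylon: M = 32.8 kN·m per $
  stainless steel: M = 13.3 kN·m per $
  epoxy: M = 4.15 kN·m per $
  brass: M = 3.81 kN·m per $
  borosilicate glass: M = 3.40 kN·m per $
Nylon ranks first.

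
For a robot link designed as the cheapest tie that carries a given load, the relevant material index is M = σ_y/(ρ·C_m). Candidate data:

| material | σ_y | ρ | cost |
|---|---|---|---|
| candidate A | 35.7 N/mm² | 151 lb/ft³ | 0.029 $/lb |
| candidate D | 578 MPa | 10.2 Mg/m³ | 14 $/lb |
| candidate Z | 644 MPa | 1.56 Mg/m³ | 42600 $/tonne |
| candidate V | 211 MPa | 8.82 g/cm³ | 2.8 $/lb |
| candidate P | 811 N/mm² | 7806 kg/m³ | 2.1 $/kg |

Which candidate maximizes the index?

Convert each candidate to consistent units, then evaluate M:
  candidate A: σ_y = 35.70 MPa, ρ = 2419 kg/m³, cost = 0.06393 $/kg
  candidate D: σ_y = 578.0 MPa, ρ = 10200 kg/m³, cost = 30.86 $/kg
  candidate Z: σ_y = 644.0 MPa, ρ = 1560 kg/m³, cost = 42.60 $/kg
  candidate V: σ_y = 211.0 MPa, ρ = 8820 kg/m³, cost = 6.173 $/kg
  candidate P: σ_y = 811.0 MPa, ρ = 7806 kg/m³, cost = 2.100 $/kg
  candidate A: M = 231 kN·m per $
  candidate P: M = 49.5 kN·m per $
  candidate Z: M = 9.69 kN·m per $
  candidate V: M = 3.88 kN·m per $
  candidate D: M = 1.84 kN·m per $
Candidate A has the largest M.

candidate A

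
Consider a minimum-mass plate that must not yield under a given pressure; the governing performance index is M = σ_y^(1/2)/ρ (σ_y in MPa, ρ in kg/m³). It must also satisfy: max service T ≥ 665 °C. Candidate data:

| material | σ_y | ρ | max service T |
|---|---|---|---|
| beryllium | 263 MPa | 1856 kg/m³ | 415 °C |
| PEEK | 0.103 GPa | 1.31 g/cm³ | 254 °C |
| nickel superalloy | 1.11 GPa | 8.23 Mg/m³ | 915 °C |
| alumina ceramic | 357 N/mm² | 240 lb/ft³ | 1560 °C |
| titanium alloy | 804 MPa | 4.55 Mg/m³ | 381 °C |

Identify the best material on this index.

alumina ceramic

Screen on constraints: max service T ≥ 665 °C. Survivors: nickel superalloy, alumina ceramic.
Convert each candidate to consistent units, then evaluate M:
  nickel superalloy: σ_y = 1110 MPa, ρ = 8230 kg/m³
  alumina ceramic: σ_y = 357.0 MPa, ρ = 3844 kg/m³
  alumina ceramic: M = 4.91×10⁻³
  nickel superalloy: M = 4.05×10⁻³
Alumina ceramic has the largest M.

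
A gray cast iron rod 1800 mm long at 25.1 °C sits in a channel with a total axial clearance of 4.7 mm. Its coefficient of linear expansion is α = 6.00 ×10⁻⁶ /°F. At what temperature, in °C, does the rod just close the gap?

α = 6.00×10⁻⁶/°F × 9/5 = 10.8×10⁻⁶/K.
α·L₀·ΔT = 4.7 mm ⇒ ΔT = 4.7 / (10.8×10⁻⁶ × 1800.0) = 241.8 K.
T = 25.1 + 241.8 = 266.9 °C.

267 °C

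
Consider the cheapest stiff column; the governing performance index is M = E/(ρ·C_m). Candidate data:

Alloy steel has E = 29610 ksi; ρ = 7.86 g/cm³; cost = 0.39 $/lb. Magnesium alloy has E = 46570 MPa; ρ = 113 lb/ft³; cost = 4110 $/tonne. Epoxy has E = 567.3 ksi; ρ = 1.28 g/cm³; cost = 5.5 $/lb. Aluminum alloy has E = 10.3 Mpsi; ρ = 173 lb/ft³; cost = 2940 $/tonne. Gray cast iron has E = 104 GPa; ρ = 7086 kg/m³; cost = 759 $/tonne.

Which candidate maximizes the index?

After converting to SI:
  alloy steel: E = 204.2 GPa, ρ = 7860 kg/m³, cost = 0.8598 $/kg
  magnesium alloy: E = 46.57 GPa, ρ = 1810 kg/m³, cost = 4.110 $/kg
  epoxy: E = 3.911 GPa, ρ = 1280 kg/m³, cost = 12.13 $/kg
  aluminum alloy: E = 71.02 GPa, ρ = 2771 kg/m³, cost = 2.940 $/kg
  gray cast iron: E = 104.0 GPa, ρ = 7086 kg/m³, cost = 0.7590 $/kg
  alloy steel: M = 30.2 MN·m per $
  gray cast iron: M = 19.3 MN·m per $
  aluminum alloy: M = 8.72 MN·m per $
  magnesium alloy: M = 6.26 MN·m per $
  epoxy: M = 0.252 MN·m per $
The maximum is for alloy steel.

alloy steel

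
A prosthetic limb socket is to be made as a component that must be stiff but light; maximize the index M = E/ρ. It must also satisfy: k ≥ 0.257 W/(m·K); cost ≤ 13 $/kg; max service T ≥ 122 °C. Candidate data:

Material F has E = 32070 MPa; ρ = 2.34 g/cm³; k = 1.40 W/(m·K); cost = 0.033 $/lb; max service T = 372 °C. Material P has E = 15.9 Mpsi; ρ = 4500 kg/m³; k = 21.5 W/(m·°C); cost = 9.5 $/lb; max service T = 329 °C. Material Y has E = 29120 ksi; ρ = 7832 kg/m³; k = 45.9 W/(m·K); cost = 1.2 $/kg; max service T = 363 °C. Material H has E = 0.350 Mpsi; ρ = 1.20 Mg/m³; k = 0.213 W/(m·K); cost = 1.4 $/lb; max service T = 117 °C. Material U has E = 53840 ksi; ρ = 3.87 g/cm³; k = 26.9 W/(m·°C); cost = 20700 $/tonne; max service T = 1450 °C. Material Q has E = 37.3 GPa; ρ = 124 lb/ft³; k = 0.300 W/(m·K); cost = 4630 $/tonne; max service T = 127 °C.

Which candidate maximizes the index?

Screen on constraints: k ≥ 0.257 W/(m·K); cost ≤ 13 $/kg; max service T ≥ 122 °C. Survivors: material F, material Y, material Q.
Convert each candidate to consistent units, then evaluate M:
  material F: E = 32.07 GPa, ρ = 2340 kg/m³
  material Y: E = 200.8 GPa, ρ = 7832 kg/m³
  material Q: E = 37.30 GPa, ρ = 1986 kg/m³
  material Y: M = 25.6 MN·m/kg
  material Q: M = 18.8 MN·m/kg
  material F: M = 13.7 MN·m/kg
Material Y has the largest M.

material Y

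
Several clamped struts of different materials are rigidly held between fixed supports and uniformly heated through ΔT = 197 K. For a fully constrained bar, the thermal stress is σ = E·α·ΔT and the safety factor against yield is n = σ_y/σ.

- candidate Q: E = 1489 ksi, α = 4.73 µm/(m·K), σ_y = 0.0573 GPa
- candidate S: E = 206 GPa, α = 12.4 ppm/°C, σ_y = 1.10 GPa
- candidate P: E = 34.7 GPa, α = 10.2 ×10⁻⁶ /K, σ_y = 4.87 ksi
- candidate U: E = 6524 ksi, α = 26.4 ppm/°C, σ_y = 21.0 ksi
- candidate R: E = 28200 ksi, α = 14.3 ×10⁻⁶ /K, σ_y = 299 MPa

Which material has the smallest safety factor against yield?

candidate P

With everything in SI (GPa, ×10⁻⁶/K, MPa):
  candidate Q: E = 10.27, α = 4.73, σ_y = 57.30 → σ = 9.57 MPa, n = 5.99
  candidate S: E = 206.0, α = 12.4, σ_y = 1100 → σ = 503 MPa, n = 2.19
  candidate P: E = 34.70, α = 10.2, σ_y = 33.58 → σ = 69.7 MPa, n = 0.482
  candidate U: E = 44.98, α = 26.4, σ_y = 144.8 → σ = 234 MPa, n = 0.619
  candidate R: E = 194.4, α = 14.3, σ_y = 299.0 → σ = 548 MPa, n = 0.546
The minimum is candidate P at n = 0.482.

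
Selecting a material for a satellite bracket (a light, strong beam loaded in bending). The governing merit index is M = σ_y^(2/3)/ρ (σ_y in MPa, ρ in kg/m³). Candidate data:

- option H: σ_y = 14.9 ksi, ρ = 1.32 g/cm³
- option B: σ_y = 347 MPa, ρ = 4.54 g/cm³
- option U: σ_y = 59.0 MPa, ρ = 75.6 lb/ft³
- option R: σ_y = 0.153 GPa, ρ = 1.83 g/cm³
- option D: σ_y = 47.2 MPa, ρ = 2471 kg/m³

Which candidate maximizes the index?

option H

In SI units:
  option H: σ_y = 102.7 MPa, ρ = 1320 kg/m³
  option B: σ_y = 347.0 MPa, ρ = 4540 kg/m³
  option U: σ_y = 59.00 MPa, ρ = 1211 kg/m³
  option R: σ_y = 153.0 MPa, ρ = 1830 kg/m³
  option D: σ_y = 47.20 MPa, ρ = 2471 kg/m³
  option H: M = 16.6×10⁻³
  option R: M = 15.6×10⁻³
  option U: M = 12.5×10⁻³
  option B: M = 10.9×10⁻³
  option D: M = 5.29×10⁻³
The maximum is for option H.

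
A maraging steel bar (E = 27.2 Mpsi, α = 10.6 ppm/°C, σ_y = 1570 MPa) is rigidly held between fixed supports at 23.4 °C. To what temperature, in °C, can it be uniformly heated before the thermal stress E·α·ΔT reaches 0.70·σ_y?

576 °C

E = 27.2 Mpsi = 187.5 GPa.
E·α·ΔT = 1099 MPa ⇒ ΔT = 1099 / (187.5×10³ × 10.6×10⁻⁶) = 552.8 K.
T = 23.4 + 552.8 = 576.2 °C.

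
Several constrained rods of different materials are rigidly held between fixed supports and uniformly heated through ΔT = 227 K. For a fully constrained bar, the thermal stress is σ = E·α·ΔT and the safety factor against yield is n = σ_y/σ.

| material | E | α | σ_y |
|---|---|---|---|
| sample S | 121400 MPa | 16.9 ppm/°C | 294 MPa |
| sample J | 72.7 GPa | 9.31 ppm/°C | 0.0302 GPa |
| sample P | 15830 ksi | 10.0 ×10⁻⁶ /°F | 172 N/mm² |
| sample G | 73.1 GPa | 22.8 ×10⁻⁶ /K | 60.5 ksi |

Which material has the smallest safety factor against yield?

sample J

With everything in SI (GPa, ×10⁻⁶/K, MPa):
  sample S: E = 121.4, α = 16.9, σ_y = 294.0 → σ = 466 MPa, n = 0.631
  sample J: E = 72.70, α = 9.31, σ_y = 30.20 → σ = 154 MPa, n = 0.197
  sample P: E = 109.1, α = 18.0, σ_y = 172.0 → σ = 446 MPa, n = 0.386
  sample G: E = 73.10, α = 22.8, σ_y = 417.1 → σ = 378 MPa, n = 1.10
The minimum is sample J at n = 0.197.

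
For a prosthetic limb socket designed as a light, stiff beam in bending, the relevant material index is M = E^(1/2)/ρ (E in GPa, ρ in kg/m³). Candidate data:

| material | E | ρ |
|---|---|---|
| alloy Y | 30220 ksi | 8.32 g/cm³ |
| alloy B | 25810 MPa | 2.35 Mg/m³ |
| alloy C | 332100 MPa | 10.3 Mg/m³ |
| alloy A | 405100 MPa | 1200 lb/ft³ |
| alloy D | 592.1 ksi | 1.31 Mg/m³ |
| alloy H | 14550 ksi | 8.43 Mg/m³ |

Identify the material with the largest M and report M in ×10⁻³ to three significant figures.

alloy B, M = 2.16×10⁻³

Normalizing units and computing the index:
  alloy Y: E = 208.4 GPa, ρ = 8320 kg/m³
  alloy B: E = 25.81 GPa, ρ = 2350 kg/m³
  alloy C: E = 332.1 GPa, ρ = 10300 kg/m³
  alloy A: E = 405.1 GPa, ρ = 19220 kg/m³
  alloy D: E = 4.082 GPa, ρ = 1310 kg/m³
  alloy H: E = 100.3 GPa, ρ = 8430 kg/m³
  alloy B: M = 2.16×10⁻³
  alloy C: M = 1.77×10⁻³
  alloy Y: M = 1.73×10⁻³
  alloy D: M = 1.54×10⁻³
  alloy H: M = 1.19×10⁻³
  alloy A: M = 1.05×10⁻³
Highest index: alloy B.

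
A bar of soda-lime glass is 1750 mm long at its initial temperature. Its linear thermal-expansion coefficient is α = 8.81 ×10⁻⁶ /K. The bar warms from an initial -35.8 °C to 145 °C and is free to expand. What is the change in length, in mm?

2.79 mm

ΔT = 145 − (-35.8) = 180.8 K.
ΔL = α·L₀·ΔT = 8.81×10⁻⁶ × 1750 mm × 180.8 K = 2.79 mm.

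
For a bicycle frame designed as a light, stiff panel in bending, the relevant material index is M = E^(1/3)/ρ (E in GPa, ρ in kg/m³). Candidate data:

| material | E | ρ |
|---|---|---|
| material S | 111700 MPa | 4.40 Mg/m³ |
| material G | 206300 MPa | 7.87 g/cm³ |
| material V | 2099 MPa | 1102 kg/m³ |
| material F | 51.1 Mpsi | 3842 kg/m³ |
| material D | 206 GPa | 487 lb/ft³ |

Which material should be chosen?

material F

In SI units:
  material S: E = 111.7 GPa, ρ = 4400 kg/m³
  material G: E = 206.3 GPa, ρ = 7870 kg/m³
  material V: E = 2.099 GPa, ρ = 1102 kg/m³
  material F: E = 352.3 GPa, ρ = 3842 kg/m³
  material D: E = 206.0 GPa, ρ = 7801 kg/m³
  material F: M = 1.84×10⁻³
  material V: M = 1.16×10⁻³
  material S: M = 1.09×10⁻³
  material D: M = 0.757×10⁻³
  material G: M = 0.751×10⁻³
Material F ranks first.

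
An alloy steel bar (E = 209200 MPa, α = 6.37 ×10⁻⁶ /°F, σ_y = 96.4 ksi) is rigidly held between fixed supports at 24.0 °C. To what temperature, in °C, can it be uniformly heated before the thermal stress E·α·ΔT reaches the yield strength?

E = 209200 MPa = 209.2 GPa.
α = 6.37×10⁻⁶/°F × 9/5 = 11.5×10⁻⁶/K.
σ_y = 96.4 ksi = 664.7 MPa.
E·α·ΔT = 664.7 MPa ⇒ ΔT = 664.7 / (209.2×10³ × 11.5×10⁻⁶) = 277.1 K.
T = 24.0 + 277.1 = 301.1 °C.

301 °C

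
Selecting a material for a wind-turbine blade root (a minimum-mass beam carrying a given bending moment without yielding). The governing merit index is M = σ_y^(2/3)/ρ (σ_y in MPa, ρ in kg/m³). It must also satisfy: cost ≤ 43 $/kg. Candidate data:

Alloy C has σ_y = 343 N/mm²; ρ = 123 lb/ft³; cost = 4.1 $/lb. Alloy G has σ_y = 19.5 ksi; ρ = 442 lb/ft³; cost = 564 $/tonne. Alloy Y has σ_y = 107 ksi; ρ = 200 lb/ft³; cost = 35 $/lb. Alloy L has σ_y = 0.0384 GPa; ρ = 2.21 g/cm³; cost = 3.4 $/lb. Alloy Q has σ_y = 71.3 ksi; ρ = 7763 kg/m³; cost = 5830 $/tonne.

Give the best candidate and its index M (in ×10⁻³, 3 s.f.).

alloy C, M = 24.9×10⁻³

Screen on constraints: cost ≤ 43 $/kg. Survivors: alloy C, alloy G, alloy L, alloy Q.
After converting to SI:
  alloy C: σ_y = 343.0 MPa, ρ = 1970 kg/m³
  alloy G: σ_y = 134.4 MPa, ρ = 7080 kg/m³
  alloy L: σ_y = 38.40 MPa, ρ = 2210 kg/m³
  alloy Q: σ_y = 491.6 MPa, ρ = 7763 kg/m³
  alloy C: M = 24.9×10⁻³
  alloy Q: M = 8.02×10⁻³
  alloy L: M = 5.15×10⁻³
  alloy G: M = 3.71×10⁻³
Alloy C has the largest M.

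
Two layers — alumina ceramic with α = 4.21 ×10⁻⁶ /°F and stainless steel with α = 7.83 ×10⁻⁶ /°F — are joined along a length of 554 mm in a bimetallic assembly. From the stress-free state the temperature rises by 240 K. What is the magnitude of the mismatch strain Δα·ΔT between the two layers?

alumina ceramic: α = 4.21×10⁻⁶/°F × 9/5 = 7.58×10⁻⁶/K.
stainless steel: α = 7.83×10⁻⁶/°F × 9/5 = 14.1×10⁻⁶/K.
Δα = |7.58 − 14.1|×10⁻⁶/K = 6.52×10⁻⁶/K.
Mismatch strain = Δα·ΔT = 6.52×10⁻⁶ × 240.0 = 1.56×10⁻³.

1.56×10⁻³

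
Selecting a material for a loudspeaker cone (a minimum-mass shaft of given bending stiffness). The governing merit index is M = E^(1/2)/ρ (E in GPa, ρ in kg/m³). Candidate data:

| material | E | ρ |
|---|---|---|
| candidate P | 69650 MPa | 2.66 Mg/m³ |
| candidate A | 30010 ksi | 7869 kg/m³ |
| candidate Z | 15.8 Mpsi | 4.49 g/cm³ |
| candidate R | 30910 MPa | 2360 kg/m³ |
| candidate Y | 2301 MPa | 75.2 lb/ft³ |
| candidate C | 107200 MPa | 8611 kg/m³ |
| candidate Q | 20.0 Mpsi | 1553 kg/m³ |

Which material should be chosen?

Putting every candidate on a common basis:
  candidate P: E = 69.65 GPa, ρ = 2660 kg/m³
  candidate A: E = 206.9 GPa, ρ = 7869 kg/m³
  candidate Z: E = 108.9 GPa, ρ = 4490 kg/m³
  candidate R: E = 30.91 GPa, ρ = 2360 kg/m³
  candidate Y: E = 2.301 GPa, ρ = 1205 kg/m³
  candidate C: E = 107.2 GPa, ρ = 8611 kg/m³
  candidate Q: E = 137.9 GPa, ρ = 1553 kg/m³
  candidate Q: M = 7.56×10⁻³
  candidate P: M = 3.14×10⁻³
  candidate R: M = 2.36×10⁻³
  candidate Z: M = 2.32×10⁻³
  candidate A: M = 1.83×10⁻³
  candidate Y: M = 1.26×10⁻³
  candidate C: M = 1.20×10⁻³
Candidate Q has the largest M.

candidate Q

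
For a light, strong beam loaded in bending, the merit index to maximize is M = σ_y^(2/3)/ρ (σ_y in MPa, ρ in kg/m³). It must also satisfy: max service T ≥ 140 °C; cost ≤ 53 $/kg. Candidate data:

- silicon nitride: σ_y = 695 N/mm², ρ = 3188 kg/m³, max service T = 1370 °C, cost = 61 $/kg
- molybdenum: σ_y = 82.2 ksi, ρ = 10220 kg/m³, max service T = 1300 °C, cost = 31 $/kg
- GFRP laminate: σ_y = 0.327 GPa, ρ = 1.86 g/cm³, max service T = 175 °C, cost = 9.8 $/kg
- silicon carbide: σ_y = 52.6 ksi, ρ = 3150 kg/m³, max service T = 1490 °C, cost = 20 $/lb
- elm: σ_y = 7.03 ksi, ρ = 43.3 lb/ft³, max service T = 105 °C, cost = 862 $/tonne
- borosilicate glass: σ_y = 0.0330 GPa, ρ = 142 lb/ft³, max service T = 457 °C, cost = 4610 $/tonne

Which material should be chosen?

Screen on constraints: max service T ≥ 140 °C; cost ≤ 53 $/kg. Survivors: molybdenum, GFRP laminate, silicon carbide, borosilicate glass.
Convert each candidate to consistent units, then evaluate M:
  molybdenum: σ_y = 566.7 MPa, ρ = 10220 kg/m³
  GFRP laminate: σ_y = 327.0 MPa, ρ = 1860 kg/m³
  silicon carbide: σ_y = 362.7 MPa, ρ = 3150 kg/m³
  borosilicate glass: σ_y = 33.00 MPa, ρ = 2275 kg/m³
  GFRP laminate: M = 25.5×10⁻³
  silicon carbide: M = 16.1×10⁻³
  molybdenum: M = 6.70×10⁻³
  borosilicate glass: M = 4.52×10⁻³
GFRP laminate ranks first.

GFRP laminate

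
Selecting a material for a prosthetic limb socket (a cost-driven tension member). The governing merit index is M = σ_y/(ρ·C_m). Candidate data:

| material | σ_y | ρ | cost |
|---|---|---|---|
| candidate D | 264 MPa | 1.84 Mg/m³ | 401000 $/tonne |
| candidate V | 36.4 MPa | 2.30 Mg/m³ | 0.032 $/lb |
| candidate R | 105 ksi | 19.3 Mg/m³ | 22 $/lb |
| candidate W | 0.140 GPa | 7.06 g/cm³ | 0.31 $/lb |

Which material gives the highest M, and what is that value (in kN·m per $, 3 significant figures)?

candidate V, M = 224 kN·m per $

Putting every candidate on a common basis:
  candidate D: σ_y = 264.0 MPa, ρ = 1840 kg/m³, cost = 401.0 $/kg
  candidate V: σ_y = 36.40 MPa, ρ = 2300 kg/m³, cost = 0.07055 $/kg
  candidate R: σ_y = 723.9 MPa, ρ = 19300 kg/m³, cost = 48.50 $/kg
  candidate W: σ_y = 140.0 MPa, ρ = 7060 kg/m³, cost = 0.6834 $/kg
  candidate V: M = 224 kN·m per $
  candidate W: M = 29.0 kN·m per $
  candidate R: M = 0.773 kN·m per $
  candidate D: M = 0.358 kN·m per $
The maximum is for candidate V.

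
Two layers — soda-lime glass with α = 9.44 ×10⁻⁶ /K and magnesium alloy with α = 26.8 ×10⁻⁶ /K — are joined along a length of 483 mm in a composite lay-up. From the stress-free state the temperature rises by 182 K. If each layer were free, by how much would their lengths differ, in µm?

Δα = |9.44 − 26.8|×10⁻⁶/K = 17.4×10⁻⁶/K.
ΔL_mismatch = Δα·L·ΔT = 17.4×10⁻⁶ × 483.0 mm × 182.0 K = 1530 µm.

1530 µm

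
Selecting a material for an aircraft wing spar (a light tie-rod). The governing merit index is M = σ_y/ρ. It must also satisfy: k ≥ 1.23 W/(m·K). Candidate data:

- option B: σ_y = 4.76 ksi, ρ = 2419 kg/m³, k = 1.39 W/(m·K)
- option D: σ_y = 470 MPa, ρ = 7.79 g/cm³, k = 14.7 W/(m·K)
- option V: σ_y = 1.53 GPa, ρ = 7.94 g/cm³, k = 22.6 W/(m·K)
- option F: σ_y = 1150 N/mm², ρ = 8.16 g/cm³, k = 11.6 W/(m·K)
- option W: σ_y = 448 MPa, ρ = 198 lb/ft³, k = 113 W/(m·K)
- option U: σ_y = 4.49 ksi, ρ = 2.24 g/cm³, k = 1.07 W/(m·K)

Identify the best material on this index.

Screen on constraints: k ≥ 1.23 W/(m·K). Survivors: option B, option D, option V, option F, option W.
Convert each candidate to consistent units, then evaluate M:
  option B: σ_y = 32.82 MPa, ρ = 2419 kg/m³
  option D: σ_y = 470.0 MPa, ρ = 7790 kg/m³
  option V: σ_y = 1530 MPa, ρ = 7940 kg/m³
  option F: σ_y = 1150 MPa, ρ = 8160 kg/m³
  option W: σ_y = 448.0 MPa, ρ = 3172 kg/m³
  option V: M = 193 kN·m/kg
  option W: M = 141 kN·m/kg
  option F: M = 141 kN·m/kg
  option D: M = 60.3 kN·m/kg
  option B: M = 13.6 kN·m/kg
Option V ranks first.

option V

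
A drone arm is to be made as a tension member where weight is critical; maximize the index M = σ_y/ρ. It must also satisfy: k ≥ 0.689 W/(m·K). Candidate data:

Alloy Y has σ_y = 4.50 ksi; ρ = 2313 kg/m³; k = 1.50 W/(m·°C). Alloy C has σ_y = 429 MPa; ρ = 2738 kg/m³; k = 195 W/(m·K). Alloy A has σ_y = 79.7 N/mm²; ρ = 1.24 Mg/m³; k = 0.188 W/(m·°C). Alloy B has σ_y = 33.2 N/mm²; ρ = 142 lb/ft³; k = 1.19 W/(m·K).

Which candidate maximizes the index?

alloy C

Screen on constraints: k ≥ 0.689 W/(m·K). Survivors: alloy Y, alloy C, alloy B.
Normalizing units and computing the index:
  alloy Y: σ_y = 31.03 MPa, ρ = 2313 kg/m³
  alloy C: σ_y = 429.0 MPa, ρ = 2738 kg/m³
  alloy B: σ_y = 33.20 MPa, ρ = 2275 kg/m³
  alloy C: M = 157 kN·m/kg
  alloy B: M = 14.6 kN·m/kg
  alloy Y: M = 13.4 kN·m/kg
Alloy C ranks first.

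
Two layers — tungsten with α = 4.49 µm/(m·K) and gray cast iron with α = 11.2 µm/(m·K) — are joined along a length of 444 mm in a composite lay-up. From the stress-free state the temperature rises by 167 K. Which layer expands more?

gray cast iron

α(tungsten) = 4.49×10⁻⁶/K vs α(gray cast iron) = 11.2×10⁻⁶/K.
Higher α expands more for the same ΔT: gray cast iron.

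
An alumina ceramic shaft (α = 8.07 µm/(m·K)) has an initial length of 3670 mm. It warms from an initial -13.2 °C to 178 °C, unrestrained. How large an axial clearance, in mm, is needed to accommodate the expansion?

ΔT = 178 − (-13.2) = 191.2 K.
ΔL = α·L₀·ΔT = 8.07×10⁻⁶ × 3670 mm × 191.2 K = 5.66 mm.

5.66 mm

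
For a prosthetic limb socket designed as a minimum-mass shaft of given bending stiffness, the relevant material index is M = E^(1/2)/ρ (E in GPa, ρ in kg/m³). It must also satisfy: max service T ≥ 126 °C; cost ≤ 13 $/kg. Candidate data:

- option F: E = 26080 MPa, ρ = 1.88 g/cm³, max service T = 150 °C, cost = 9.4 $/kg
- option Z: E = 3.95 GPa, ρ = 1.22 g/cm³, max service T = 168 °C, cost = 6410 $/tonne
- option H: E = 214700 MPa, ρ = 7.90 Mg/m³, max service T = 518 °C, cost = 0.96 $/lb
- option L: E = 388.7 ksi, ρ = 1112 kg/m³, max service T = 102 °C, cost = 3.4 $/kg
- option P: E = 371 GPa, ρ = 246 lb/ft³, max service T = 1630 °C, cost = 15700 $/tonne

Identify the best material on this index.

option F

Screen on constraints: max service T ≥ 126 °C; cost ≤ 13 $/kg. Survivors: option F, option Z, option H.
Normalizing units and computing the index:
  option F: E = 26.08 GPa, ρ = 1880 kg/m³
  option Z: E = 3.950 GPa, ρ = 1220 kg/m³
  option H: E = 214.7 GPa, ρ = 7900 kg/m³
  option F: M = 2.72×10⁻³
  option H: M = 1.85×10⁻³
  option Z: M = 1.63×10⁻³
Option F ranks first.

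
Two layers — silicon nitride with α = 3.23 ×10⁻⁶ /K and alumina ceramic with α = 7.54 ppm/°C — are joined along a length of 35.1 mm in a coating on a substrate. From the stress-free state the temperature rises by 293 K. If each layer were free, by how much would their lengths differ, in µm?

44.3 µm

Δα = |3.23 − 7.54|×10⁻⁶/K = 4.31×10⁻⁶/K.
ΔL_mismatch = Δα·L·ΔT = 4.31×10⁻⁶ × 35.1 mm × 293.0 K = 44.3 µm.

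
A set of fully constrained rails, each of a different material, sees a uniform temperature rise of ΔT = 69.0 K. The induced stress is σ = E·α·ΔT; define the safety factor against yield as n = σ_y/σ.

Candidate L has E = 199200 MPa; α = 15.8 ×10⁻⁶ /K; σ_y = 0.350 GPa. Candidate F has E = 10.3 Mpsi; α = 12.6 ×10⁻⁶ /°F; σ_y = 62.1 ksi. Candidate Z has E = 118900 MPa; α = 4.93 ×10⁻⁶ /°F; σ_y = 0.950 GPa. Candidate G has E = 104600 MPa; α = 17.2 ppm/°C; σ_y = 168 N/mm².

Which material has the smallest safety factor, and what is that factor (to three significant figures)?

candidate G, n = 1.35

Converting E to GPa, α to ×10⁻⁶/K, σ_y to MPa, then σ and n for each:
  candidate L: E = 199.2, α = 15.8, σ_y = 350.0 → σ = 217 MPa, n = 1.61
  candidate F: E = 71.02, α = 22.7, σ_y = 428.2 → σ = 111 MPa, n = 3.85
  candidate Z: E = 118.9, α = 8.87, σ_y = 950.0 → σ = 72.8 MPa, n = 13.0
  candidate G: E = 104.6, α = 17.2, σ_y = 168.0 → σ = 124 MPa, n = 1.35
The minimum is candidate G at n = 1.35.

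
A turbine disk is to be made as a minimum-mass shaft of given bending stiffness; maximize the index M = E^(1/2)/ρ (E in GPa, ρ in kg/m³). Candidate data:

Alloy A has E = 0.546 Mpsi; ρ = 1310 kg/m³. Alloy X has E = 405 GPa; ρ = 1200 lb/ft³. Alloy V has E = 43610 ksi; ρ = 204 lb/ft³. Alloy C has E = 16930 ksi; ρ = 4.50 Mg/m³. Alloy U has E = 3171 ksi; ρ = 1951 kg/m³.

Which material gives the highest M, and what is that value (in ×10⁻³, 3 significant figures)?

alloy V, M = 5.31×10⁻³

In SI units:
  alloy A: E = 3.765 GPa, ρ = 1310 kg/m³
  alloy X: E = 405.0 GPa, ρ = 19220 kg/m³
  alloy V: E = 300.7 GPa, ρ = 3268 kg/m³
  alloy C: E = 116.7 GPa, ρ = 4500 kg/m³
  alloy U: E = 21.86 GPa, ρ = 1951 kg/m³
  alloy V: M = 5.31×10⁻³
  alloy C: M = 2.40×10⁻³
  alloy U: M = 2.40×10⁻³
  alloy A: M = 1.48×10⁻³
  alloy X: M = 1.05×10⁻³
Alloy V has the largest M.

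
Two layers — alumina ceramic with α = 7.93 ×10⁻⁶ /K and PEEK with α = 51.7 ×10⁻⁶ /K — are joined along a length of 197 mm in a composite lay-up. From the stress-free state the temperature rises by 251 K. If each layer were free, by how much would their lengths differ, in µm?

2160 µm

Δα = |7.93 − 51.7|×10⁻⁶/K = 43.8×10⁻⁶/K.
ΔL_mismatch = Δα·L·ΔT = 43.8×10⁻⁶ × 197.0 mm × 251.0 K = 2160 µm.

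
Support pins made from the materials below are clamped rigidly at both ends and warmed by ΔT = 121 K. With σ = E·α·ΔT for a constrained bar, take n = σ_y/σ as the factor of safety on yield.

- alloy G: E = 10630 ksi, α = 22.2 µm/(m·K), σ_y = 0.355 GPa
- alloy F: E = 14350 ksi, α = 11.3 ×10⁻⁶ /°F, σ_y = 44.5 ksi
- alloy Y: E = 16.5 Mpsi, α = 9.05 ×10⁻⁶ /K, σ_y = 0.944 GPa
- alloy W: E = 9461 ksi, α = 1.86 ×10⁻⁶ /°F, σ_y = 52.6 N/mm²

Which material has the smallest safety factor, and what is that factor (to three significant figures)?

alloy F, n = 1.26

Converting E to GPa, α to ×10⁻⁶/K, σ_y to MPa, then σ and n for each:
  alloy G: E = 73.29, α = 22.2, σ_y = 355.0 → σ = 197 MPa, n = 1.80
  alloy F: E = 98.94, α = 20.3, σ_y = 306.8 → σ = 244 MPa, n = 1.26
  alloy Y: E = 113.8, α = 9.05, σ_y = 944.0 → σ = 125 MPa, n = 7.58
  alloy W: E = 65.23, α = 3.35, σ_y = 52.60 → σ = 26.4 MPa, n = 1.99
Alloy F has the lowest safety factor, n = 1.26.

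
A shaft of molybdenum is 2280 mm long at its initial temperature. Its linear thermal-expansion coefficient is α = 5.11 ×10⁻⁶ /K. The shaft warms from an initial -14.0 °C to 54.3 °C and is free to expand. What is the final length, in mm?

ΔT = 54.3 − (-14.0) = 68.30 K.
ΔL = α·L₀·ΔT = 5.11×10⁻⁶ × 2280 mm × 68.30 K = 0.796 mm.
L = L₀ + ΔL = 2280 + 0.796 = 2280.8 mm.

2280.8 mm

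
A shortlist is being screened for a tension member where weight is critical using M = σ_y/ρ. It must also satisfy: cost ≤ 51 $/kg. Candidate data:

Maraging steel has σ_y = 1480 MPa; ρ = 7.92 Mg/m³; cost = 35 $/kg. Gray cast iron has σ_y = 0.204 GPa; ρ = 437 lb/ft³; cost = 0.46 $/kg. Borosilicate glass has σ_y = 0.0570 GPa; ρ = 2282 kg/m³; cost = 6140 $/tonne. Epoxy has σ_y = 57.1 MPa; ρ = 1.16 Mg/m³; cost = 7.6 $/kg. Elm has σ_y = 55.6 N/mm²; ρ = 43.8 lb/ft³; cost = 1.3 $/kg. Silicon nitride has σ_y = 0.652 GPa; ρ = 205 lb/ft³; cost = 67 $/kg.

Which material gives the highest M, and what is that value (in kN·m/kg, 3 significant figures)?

Screen on constraints: cost ≤ 51 $/kg. Survivors: maraging steel, gray cast iron, borosilicate glass, epoxy, elm.
After converting to SI:
  maraging steel: σ_y = 1480 MPa, ρ = 7920 kg/m³
  gray cast iron: σ_y = 204.0 MPa, ρ = 7000 kg/m³
  borosilicate glass: σ_y = 57.00 MPa, ρ = 2282 kg/m³
  epoxy: σ_y = 57.10 MPa, ρ = 1160 kg/m³
  elm: σ_y = 55.60 MPa, ρ = 701.6 kg/m³
  maraging steel: M = 187 kN·m/kg
  elm: M = 79.2 kN·m/kg
  epoxy: M = 49.2 kN·m/kg
  gray cast iron: M = 29.1 kN·m/kg
  borosilicate glass: M = 25.0 kN·m/kg
Highest index: maraging steel.

maraging steel, M = 187 kN·m/kg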